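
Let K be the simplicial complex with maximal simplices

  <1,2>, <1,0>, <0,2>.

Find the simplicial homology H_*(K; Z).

K has 3 vertices, 3 edges.
rank ∂_0 = 0, rank ∂_1 = 2 ⇒ b_0 = 3 − 0 − 2 = 1; all invariant factors of ∂_1 are 1 so no torsion. So H_0 ≅ Z.
rank ∂_1 = 2, rank ∂_2 = 0 ⇒ b_1 = 3 − 2 − 0 = 1. So H_1 ≅ Z.

H_0 ≅ Z,  H_1 ≅ Z.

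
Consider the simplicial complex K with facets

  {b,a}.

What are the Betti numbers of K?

Take the total order a < b on the vertex set. Then K (dimension 1) consists of the simplices:

  0-simplices (2): a, b
  1-simplices (1): ab

Hence C_0 ≅ Z^2, C_1 ≅ Z^1.

∂_1: C_1 → C_0 maps an edge to its endpoints' difference, ∂[p,q] = q − p. For instance
  ∂ab = b − a.
As a 2×1 matrix over Z this has rank 1, with invariant factors (1).

Reading off H_k = ker ∂_k / im ∂_{k+1}:

  H_0: rank C_0 − rank ∂_1 = 2 − 1 = 1, and the invariant factors of ∂_1 are all 1, so H_0 ≅ Z.
  H_1: rank ker ∂_1 − rank ∂_2 = (1 − 1) − 0 = 0, and there is no ∂_2, so H_1 ≅ 0.

Hence the Betti numbers are b_0 = 1, b_1 = 0.

b_0 = 1, b_1 = 0.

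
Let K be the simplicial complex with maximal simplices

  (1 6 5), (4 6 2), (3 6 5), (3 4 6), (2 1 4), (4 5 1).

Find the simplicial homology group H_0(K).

Order the vertices as 1 < 2 < 3 < 4 < 5 < 6. Listing each simplex with vertices in this order, K has dimension 2 with simplices:

  0-simplices (6): [1], [2], [3], [4], [5], [6]
  1-simplices (12): [1,2], [1,4], [1,5], [1,6], [2,4], [2,6], [3,4], [3,5], [3,6], [4,5], [4,6], [5,6]
  2-simplices (6): [1,2,4], [1,4,5], [1,5,6], [2,4,6], [3,4,6], [3,5,6]

giving chain groups C_0 ≅ Z^6, C_1 ≅ Z^12, C_2 ≅ Z^6.

∂_1: C_1 → C_0 maps an edge to its endpoints' difference, ∂[p,q] = q − p. For instance
  ∂[1,4] = [4] − [1].
The resulting 6×12 matrix has rank 5, and its Smith normal form has invariant factors (1,1,1,1,1).

∂_2: C_2 → C_1 acts by ∂[p,q,r] = [q,r] − [p,r] + [p,q]. For instance
  ∂[3,4,6] = [4,6] − [3,6] + [3,4],
  ∂[1,4,5] = [4,5] − [1,5] + [1,4].
As a 12×6 matrix over Z this has rank 6, with invariant factors (1,1,1,1,1,1).

Computing H_k = (kernel of ∂_k) / (image of ∂_{k+1}):

  H_0: rank C_0 − rank ∂_1 = 6 − 5 = 1, and the invariant factors of ∂_1 are all 1, so H_0 ≅ Z.

H_0 = Z.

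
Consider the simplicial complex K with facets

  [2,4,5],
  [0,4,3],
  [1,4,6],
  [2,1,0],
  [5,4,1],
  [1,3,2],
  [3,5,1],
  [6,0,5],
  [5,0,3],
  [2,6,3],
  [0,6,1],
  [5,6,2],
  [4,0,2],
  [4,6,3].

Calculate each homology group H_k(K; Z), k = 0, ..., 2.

Take the total order 0 < 1 < 2 < 3 < 4 < 5 < 6 on the vertex set. Then K (dimension 2) consists of the simplices:

  0-simplices (7): [0], [1], [2], [3], [4], [5], [6]
  1-simplices (21): [0,1], [0,2], [0,3], [0,4], [0,5], [0,6], [1,2], [1,3], [1,4], [1,5], [1,6], [2,3], [2,4], [2,5], [2,6], [3,4], [3,5], [3,6], [4,5], [4,6], [5,6]
  2-simplices (14): [0,1,2], [0,1,6], [0,2,4], [0,3,4], [0,3,5], [0,5,6], [1,2,3], [1,3,5], [1,4,5], [1,4,6], [2,3,6], [2,4,5], [2,5,6], [3,4,6]

giving chain groups C_0 ≅ Z^7, C_1 ≅ Z^21, C_2 ≅ Z^14.

∂_1: C_1 → C_0 maps an edge to its endpoints' difference, ∂[p,q] = q − p. For instance
  ∂[0,4] = [4] − [0].
The resulting 7×21 matrix has rank 6, and its Smith normal form has invariant factors (1,1,1,1,1,1).

The boundary map ∂_2: C_2 → C_1 acts by ∂[p,q,r] = [q,r] − [p,r] + [p,q]. For instance
  ∂[0,2,4] = [2,4] − [0,4] + [0,2],
  ∂[1,4,6] = [4,6] − [1,6] + [1,4].
The 21×14 boundary matrix has rank 13 and Smith normal form diag(1,1,1,1,1,1,1,1,1,1,1,1,1).

Reading off H_k = ker ∂_k / im ∂_{k+1}:

  H_0: rank C_0 − rank ∂_1 = 7 − 6 = 1, and the invariant factors of ∂_1 are all 1, so H_0 ≅ Z.
  H_1: rank ker ∂_1 − rank ∂_2 = (21 − 6) − 13 = 2, and the invariant factors of ∂_2 are all 1, so H_1 ≅ Z^2.
  H_2: rank ker ∂_2 − rank ∂_3 = (14 − 13) − 0 = 1, and there is no ∂_3, so H_2 ≅ Z.

(K is a triangulation of the torus T^2.)

H_0 ≅ Z,  H_1 ≅ Z^2,  H_2 ≅ Z.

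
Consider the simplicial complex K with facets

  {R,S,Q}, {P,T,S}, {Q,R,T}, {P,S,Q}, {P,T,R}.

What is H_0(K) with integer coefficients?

H_0 ≅ Z.

Take the total order P < Q < R < S < T on the vertex set. Then K (dimension 2) consists of the simplices:

  0-simplices (5): P, Q, R, S, T
  1-simplices (10): PQ, PR, PS, PT, QR, QS, QT, RS, RT, ST
  2-simplices (5): PQS, PRT, PST, QRS, QRT

giving chain groups C_0 ≅ Z^5, C_1 ≅ Z^10, C_2 ≅ Z^5.

Boundary ∂_1: C_1 → C_0 maps an edge to its endpoints' difference, ∂[p,q] = q − p. For instance
  ∂PQ = Q − P.
The resulting 5×10 matrix has rank 4, and its Smith normal form has invariant factors (1,1,1,1).

The boundary map ∂_2: C_2 → C_1 maps a triangle to the signed sum of its edges. For instance
  ∂PRT = RT − PT + PR,
  ∂QRT = RT − QT + QR.
The resulting 10×5 matrix has rank 5, and its Smith normal form has invariant factors (1,1,1,1,1).

Reading off H_k = ker ∂_k / im ∂_{k+1}:

  H_0: rank C_0 − rank ∂_1 = 5 − 4 = 1, and the invariant factors of ∂_1 are all 1, so H_0 = Z.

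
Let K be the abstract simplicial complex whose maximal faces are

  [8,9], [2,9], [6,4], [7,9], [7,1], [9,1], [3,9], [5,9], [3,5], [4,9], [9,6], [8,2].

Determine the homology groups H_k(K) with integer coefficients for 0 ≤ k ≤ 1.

H_0 = Z,  H_1 = Z^4.

Order the vertices as 1 < 2 < 3 < 4 < 5 < 6 < 7 < 8 < 9. Listing each simplex with vertices in this order, K has dimension 1 with simplices:

  0-simplices (9): [1], [2], [3], [4], [5], [6], [7], [8], [9]
  1-simplices (12): [1,7], [1,9], [2,8], [2,9], [3,5], [3,9], [4,6], [4,9], [5,9], [6,9], [7,9], [8,9]

so the chain groups are C_0 ≅ Z^9, C_1 ≅ Z^12.

∂_1: C_1 → C_0 is given by ∂[p,q] = [q] − [p]. For instance
  ∂[3,9] = [9] − [3].
As a 9×12 matrix over Z this has rank 8, with invariant factors (1,1,1,1,1,1,1,1).

Computing H_k = (kernel of ∂_k) / (image of ∂_{k+1}):

  H_0: rank C_0 − rank ∂_1 = 9 − 8 = 1, and the invariant factors of ∂_1 are all 1, so H_0 ≅ Z.
  H_1: rank ker ∂_1 − rank ∂_2 = (12 − 8) − 0 = 4, and there is no ∂_2, so H_1 ≅ Z^4.

As a check, the Euler characteristic is 9 − 12 = -3, which agrees with 1 − 4 = -3.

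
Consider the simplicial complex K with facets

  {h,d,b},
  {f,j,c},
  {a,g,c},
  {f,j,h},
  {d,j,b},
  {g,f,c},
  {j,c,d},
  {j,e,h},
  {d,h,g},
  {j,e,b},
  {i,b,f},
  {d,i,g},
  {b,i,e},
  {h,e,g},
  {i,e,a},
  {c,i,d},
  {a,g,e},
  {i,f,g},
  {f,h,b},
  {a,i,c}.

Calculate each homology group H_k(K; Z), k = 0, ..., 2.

Take the total order a < b < c < d < e < f < g < h < i < j on the vertex set. Then K (dimension 2) consists of the simplices:

  0-simplices (10): a, b, c, d, e, f, g, h, i, j
  1-simplices (30): ac, ae, ag, ai, bd, be, bf, bh, bi, bj, cd, cf, cg, ci, cj, dg, dh, di, dj, eg, eh, ei, ej, fg, fh, fi, fj, gh, gi, hj
  2-simplices (20): acg, aci, aeg, aei, bdh, bdj, bei, bej, bfh, bfi, cdi, cdj, cfg, cfj, dgh, dgi, egh, ehj, fgi, fhj

so the chain groups are C_0 ≅ Z^10, C_1 ≅ Z^30, C_2 ≅ Z^20.

∂_1: C_1 → C_0 sends each edge [p,q] (with p < q) to q − p.
The 10×30 boundary matrix has rank 9 and Smith normal form diag(1,1,1,1,1,1,1,1,1).

∂_2: C_2 → C_1 acts by ∂[p,q,r] = [q,r] − [p,r] + [p,q]. For instance
  ∂egh = gh − eh + eg,
  ∂aei = ei − ai + ae.
The resulting 30×20 matrix has rank 20, and its Smith normal form has invariant factors (1,1,1,1,1,1,1,1,1,1,1,1,1,1,1,1,1,1,1,2).

Reading off H_k = ker ∂_k / im ∂_{k+1}:

  H_0: rank C_0 − rank ∂_1 = 10 − 9 = 1, and the invariant factors of ∂_1 are all 1, so H_0 ≅ Z.
  H_1: rank ker ∂_1 − rank ∂_2 = (30 − 9) − 20 = 1, and ∂_2 has invariant factor 2 > 1, so H_1 ≅ Z ⊕ Z_2.
  H_2: rank ker ∂_2 − rank ∂_3 = (20 − 20) − 0 = 0, and there is no ∂_3, so H_2 ≅ 0.

H_0 = Z,  H_1 = Z ⊕ Z_2,  H_2 = 0.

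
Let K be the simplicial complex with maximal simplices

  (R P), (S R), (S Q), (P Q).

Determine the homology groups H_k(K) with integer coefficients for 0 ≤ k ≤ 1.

H_0 = Z,  H_1 = Z.

Fix the vertex order P < Q < R < S and write every simplex with vertices in increasing order. Then dim K = 1 and the simplices of K are:

  0-simplices (4): P, Q, R, S
  1-simplices (4): PQ, PR, QS, RS

giving chain groups C_0 ≅ Z^4, C_1 ≅ Z^4.

The boundary map ∂_1: C_1 → C_0 maps an edge to its endpoints' difference, ∂[p,q] = q − p.
The resulting 4×4 matrix has rank 3, and its Smith normal form has invariant factors (1,1,1).

Reading off H_k = ker ∂_k / im ∂_{k+1}:

  H_0: rank C_0 − rank ∂_1 = 4 − 3 = 1, and the invariant factors of ∂_1 are all 1, so H_0 ≅ Z.
  H_1: rank ker ∂_1 − rank ∂_2 = (4 − 3) − 0 = 1, and there is no ∂_2, so H_1 ≅ Z.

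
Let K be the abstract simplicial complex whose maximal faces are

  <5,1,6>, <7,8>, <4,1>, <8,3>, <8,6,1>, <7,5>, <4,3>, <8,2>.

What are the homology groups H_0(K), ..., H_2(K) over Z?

We work with the vertex ordering 1 < 2 < 3 < 4 < 5 < 6 < 7 < 8. The simplices of K, each written with vertices in increasing order, are:

  0-simplices (8): [1], [2], [3], [4], [5], [6], [7], [8]
  1-simplices (11): [1,4], [1,5], [1,6], [1,8], [2,8], [3,4], [3,8], [5,6], [5,7], [6,8], [7,8]
  2-simplices (2): [1,5,6], [1,6,8]

Hence C_0 ≅ Z^8, C_1 ≅ Z^11, C_2 ≅ Z^2.

The boundary map ∂_1: C_1 → C_0 maps an edge to its endpoints' difference, ∂[p,q] = q − p.
As a 8×11 matrix over Z this has rank 7, with invariant factors (1,1,1,1,1,1,1).

Boundary ∂_2: C_2 → C_1 maps a triangle to the signed sum of its edges. For instance
  ∂[1,6,8] = [6,8] − [1,8] + [1,6],
  ∂[1,5,6] = [5,6] − [1,6] + [1,5].
As a 11×2 matrix over Z this has rank 2, with invariant factors (1,1).

From H_k ≅ ker(∂_k) / im(∂_{k+1}) we obtain:

  H_0: rank C_0 − rank ∂_1 = 8 − 7 = 1, and the invariant factors of ∂_1 are all 1, so H_0 = Z.
  H_1: rank ker ∂_1 − rank ∂_2 = (11 − 7) − 2 = 2, and the invariant factors of ∂_2 are all 1, so H_1 = Z^2.
  H_2: rank ker ∂_2 − rank ∂_3 = (2 − 2) − 0 = 0, and there is no ∂_3, so H_2 = 0.

H_0 = Z,  H_1 = Z^2,  H_2 = 0.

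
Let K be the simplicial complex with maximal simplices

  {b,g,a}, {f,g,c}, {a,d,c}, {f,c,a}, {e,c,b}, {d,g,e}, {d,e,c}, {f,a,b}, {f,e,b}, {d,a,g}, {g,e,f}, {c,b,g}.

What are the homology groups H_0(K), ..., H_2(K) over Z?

K has 7 vertices, 18 edges, 12 triangles.
rank ∂_0 = 0, rank ∂_1 = 6 ⇒ b_0 = 7 − 0 − 6 = 1; all invariant factors of ∂_1 are 1 so no torsion. So H_0 = Z.
rank ∂_1 = 6, rank ∂_2 = 12 ⇒ b_1 = 18 − 6 − 12 = 0; ∂_2 has invariant factor(s) [2] giving torsion. So H_1 = Z/2Z.
rank ∂_2 = 12, rank ∂_3 = 0 ⇒ b_2 = 12 − 12 − 0 = 0. So H_2 = 0.

H_0 ≅ Z,  H_1 ≅ Z/2Z,  H_2 = 0.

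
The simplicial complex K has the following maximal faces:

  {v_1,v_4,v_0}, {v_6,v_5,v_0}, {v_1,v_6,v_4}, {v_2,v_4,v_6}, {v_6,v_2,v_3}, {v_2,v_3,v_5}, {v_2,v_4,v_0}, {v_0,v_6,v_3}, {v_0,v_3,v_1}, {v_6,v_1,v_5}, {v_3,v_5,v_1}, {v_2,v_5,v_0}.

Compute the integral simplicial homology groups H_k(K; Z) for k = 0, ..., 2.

H_0 ≅ Z,  H_1 ≅ Z/2,  H_2 = 0.

K has 7 vertices, 18 edges, 12 triangles.
rank ∂_0 = 0, rank ∂_1 = 6 ⇒ b_0 = 7 − 0 − 6 = 1; all invariant factors of ∂_1 are 1 so no torsion. So H_0 ≅ Z.
rank ∂_1 = 6, rank ∂_2 = 12 ⇒ b_1 = 18 − 6 − 12 = 0; ∂_2 has invariant factor(s) [2] giving torsion. So H_1 ≅ Z/2.
rank ∂_2 = 12, rank ∂_3 = 0 ⇒ b_2 = 12 − 12 − 0 = 0. So H_2 ≅ 0.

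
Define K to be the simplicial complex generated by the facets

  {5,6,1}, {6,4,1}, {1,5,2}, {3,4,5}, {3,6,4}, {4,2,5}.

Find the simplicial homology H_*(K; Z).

Take the total order 1 < 2 < 3 < 4 < 5 < 6 on the vertex set. Then K (dimension 2) consists of the simplices:

  0-simplices (6): [1], [2], [3], [4], [5], [6]
  1-simplices (12): [1,2], [1,4], [1,5], [1,6], [2,4], [2,5], [3,4], [3,5], [3,6], [4,5], [4,6], [5,6]
  2-simplices (6): [1,2,5], [1,4,6], [1,5,6], [2,4,5], [3,4,5], [3,4,6]

so the chain groups are C_0 ≅ Z^6, C_1 ≅ Z^12, C_2 ≅ Z^6.

Boundary ∂_1: C_1 → C_0 is given by ∂[p,q] = [q] − [p]. For instance
  ∂[4,5] = [5] − [4].
The 6×12 boundary matrix has rank 5 and Smith normal form diag(1,1,1,1,1).

The boundary map ∂_2: C_2 → C_1 maps a triangle to the signed sum of its edges. For instance
  ∂[1,4,6] = [4,6] − [1,6] + [1,4],
  ∂[3,4,5] = [4,5] − [3,5] + [3,4].
As a 12×6 matrix over Z this has rank 6, with invariant factors (1,1,1,1,1,1).

From H_k ≅ ker(∂_k) / im(∂_{k+1}) we obtain:

  H_0: rank C_0 − rank ∂_1 = 6 − 5 = 1, and the invariant factors of ∂_1 are all 1, so H_0 ≅ Z.
  H_1: rank ker ∂_1 − rank ∂_2 = (12 − 5) − 6 = 1, and the invariant factors of ∂_2 are all 1, so H_1 ≅ Z.
  H_2: rank ker ∂_2 − rank ∂_3 = (6 − 6) − 0 = 0, and there is no ∂_3, so H_2 ≅ 0.

As a check, the Euler characteristic is 6 − 12 + 6 = 0, which agrees with 1 − 1 + 0 = 0.
(K is a triangulation of the cylinder S^1 x I.)

H_0 = Z,  H_1 = Z,  H_2 = 0.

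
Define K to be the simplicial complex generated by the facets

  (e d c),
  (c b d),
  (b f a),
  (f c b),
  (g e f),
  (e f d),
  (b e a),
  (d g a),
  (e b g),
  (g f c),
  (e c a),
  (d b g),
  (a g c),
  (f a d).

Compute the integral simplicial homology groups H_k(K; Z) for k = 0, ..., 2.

H_0 ≅ Z,  H_1 ≅ Z^2,  H_2 ≅ Z.

K has 7 vertices, 21 edges, 14 triangles.
rank ∂_0 = 0, rank ∂_1 = 6 ⇒ b_0 = 7 − 0 − 6 = 1; all invariant factors of ∂_1 are 1 so no torsion. So H_0 = Z.
rank ∂_1 = 6, rank ∂_2 = 13 ⇒ b_1 = 21 − 6 − 13 = 2; all invariant factors of ∂_2 are 1 so no torsion. So H_1 = Z^2.
rank ∂_2 = 13, rank ∂_3 = 0 ⇒ b_2 = 14 − 13 − 0 = 1. So H_2 = Z.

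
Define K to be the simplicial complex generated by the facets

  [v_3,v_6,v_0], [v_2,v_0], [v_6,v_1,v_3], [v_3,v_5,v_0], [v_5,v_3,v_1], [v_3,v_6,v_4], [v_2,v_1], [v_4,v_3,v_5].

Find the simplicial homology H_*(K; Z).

H_0 = Z,  H_1 = Z,  H_2 = 0.

Take the total order v_0 < v_1 < v_2 < v_3 < v_4 < v_5 < v_6 on the vertex set. Then K (dimension 2) consists of the simplices:

  0-simplices (7): [v_0], [v_1], [v_2], [v_3], [v_4], [v_5], [v_6]
  1-simplices (13): [v_0,v_2], [v_0,v_3], [v_0,v_5], [v_0,v_6], [v_1,v_2], [v_1,v_3], [v_1,v_5], [v_1,v_6], [v_3,v_4], [v_3,v_5], [v_3,v_6], [v_4,v_5], [v_4,v_6]
  2-simplices (6): [v_0,v_3,v_5], [v_0,v_3,v_6], [v_1,v_3,v_5], [v_1,v_3,v_6], [v_3,v_4,v_5], [v_3,v_4,v_6]

Hence C_0 ≅ Z^7, C_1 ≅ Z^13, C_2 ≅ Z^6.

∂_1: C_1 → C_0 sends each edge [p,q] (with p < q) to q − p.
As a 7×13 matrix over Z this has rank 6, with invariant factors (1,1,1,1,1,1).

∂_2: C_2 → C_1 maps a triangle to the signed sum of its edges. For instance
  ∂[v_0,v_3,v_6] = [v_3,v_6] − [v_0,v_6] + [v_0,v_3],
  ∂[v_1,v_3,v_6] = [v_3,v_6] − [v_1,v_6] + [v_1,v_3].
As a 13×6 matrix over Z this has rank 6, with invariant factors (1,1,1,1,1,1).

From H_k ≅ ker(∂_k) / im(∂_{k+1}) we obtain:

  H_0: rank C_0 − rank ∂_1 = 7 − 6 = 1, and the invariant factors of ∂_1 are all 1, so H_0 = Z.
  H_1: rank ker ∂_1 − rank ∂_2 = (13 − 6) − 6 = 1, and the invariant factors of ∂_2 are all 1, so H_1 = Z.
  H_2: rank ker ∂_2 − rank ∂_3 = (6 − 6) − 0 = 0, and there is no ∂_3, so H_2 = 0.

As a check, the Euler characteristic is 7 − 13 + 6 = 0, which agrees with 1 − 1 + 0 = 0.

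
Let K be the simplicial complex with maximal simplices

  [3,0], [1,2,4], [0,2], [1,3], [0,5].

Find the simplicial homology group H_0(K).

H_0 ≅ Z.

Fix the vertex order 0 < 1 < 2 < 3 < 4 < 5 and write every simplex with vertices in increasing order. Then dim K = 2 and the simplices of K are:

  0-simplices (6): [0], [1], [2], [3], [4], [5]
  1-simplices (7): [0,2], [0,3], [0,5], [1,2], [1,3], [1,4], [2,4]
  2-simplices (1): [1,2,4]

Hence C_0 ≅ Z^6, C_1 ≅ Z^7, C_2 ≅ Z^1.

The boundary map ∂_1: C_1 → C_0 maps an edge to its endpoints' difference, ∂[p,q] = q − p.
As a 6×7 matrix over Z this has rank 5, with invariant factors (1,1,1,1,1).

∂_2: C_2 → C_1 acts by ∂[p,q,r] = [q,r] − [p,r] + [p,q]. For instance
  ∂[1,2,4] = [2,4] − [1,4] + [1,2].
The resulting 7×1 matrix has rank 1, and its Smith normal form has invariant factors (1).

Reading off H_k = ker ∂_k / im ∂_{k+1}:

  H_0: rank C_0 − rank ∂_1 = 6 − 5 = 1, and the invariant factors of ∂_1 are all 1, so H_0 = Z.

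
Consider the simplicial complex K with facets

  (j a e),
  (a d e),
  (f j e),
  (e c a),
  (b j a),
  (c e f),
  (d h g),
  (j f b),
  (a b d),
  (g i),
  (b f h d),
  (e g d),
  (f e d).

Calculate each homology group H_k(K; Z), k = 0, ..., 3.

H_0 = Z,  H_1 = 0,  H_2 = Z,  H_3 = 0.

Order the vertices as a < b < c < d < e < f < g < h < i < j. Listing each simplex with vertices in this order, K has dimension 3 with simplices:

  0-simplices (10): a, b, c, d, e, f, g, h, i, j
  1-simplices (22): ab, ac, ad, ae, aj, bd, bf, bh, bj, ce, cf, de, df, dg, dh, ef, eg, ej, fh, fj, gh, gi
  2-simplices (15): abd, abj, ace, ade, aej, bdf, bdh, bfh, bfj, cef, def, deg, dfh, dgh, efj
  3-simplices (1): bdfh

so the chain groups are C_0 ≅ Z^10, C_1 ≅ Z^22, C_2 ≅ Z^15, C_3 ≅ Z^1.

∂_1: C_1 → C_0 sends each edge [p,q] (with p < q) to q − p.
This gives a 10×22 integer matrix of rank 9; reducing to Smith normal form yields diagonal entries (1,1,1,1,1,1,1,1,1).

Boundary ∂_2: C_2 → C_1 acts by ∂[p,q,r] = [q,r] − [p,r] + [p,q]. For instance
  ∂bfh = fh − bh + bf,
  ∂dgh = gh − dh + dg.
The 22×15 boundary matrix has rank 13 and Smith normal form diag(1,1,1,1,1,1,1,1,1,1,1,1,1).

The boundary map ∂_3: C_3 → C_2 sends each 3-simplex σ to the alternating sum Σ_i (−1)^i (σ with its i-th vertex removed). For instance
  ∂bdfh = dfh − bfh + bdh − bdf.
As a 15×1 matrix over Z this has rank 1, with invariant factors (1).

Computing H_k = (kernel of ∂_k) / (image of ∂_{k+1}):

  H_0: rank C_0 − rank ∂_1 = 10 − 9 = 1, and the invariant factors of ∂_1 are all 1, so H_0 ≅ Z.
  H_1: rank ker ∂_1 − rank ∂_2 = (22 − 9) − 13 = 0, and the invariant factors of ∂_2 are all 1, so H_1 ≅ 0.
  H_2: rank ker ∂_2 − rank ∂_3 = (15 − 13) − 1 = 1, and the invariant factors of ∂_3 are all 1, so H_2 ≅ Z.
  H_3: rank ker ∂_3 − rank ∂_4 = (1 − 1) − 0 = 0, and there is no ∂_4, so H_3 ≅ 0.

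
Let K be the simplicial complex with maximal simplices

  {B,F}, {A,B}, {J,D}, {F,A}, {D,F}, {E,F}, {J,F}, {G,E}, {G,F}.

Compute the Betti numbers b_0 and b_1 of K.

b_0 = 1, b_1 = 3.

We work with the vertex ordering A < B < D < E < F < G < J. The simplices of K, each written with vertices in increasing order, are:

  0-simplices (7): A, B, D, E, F, G, J
  1-simplices (9): AB, AF, BF, DF, DJ, EF, EG, FG, FJ

Hence C_0 ≅ Z^7, C_1 ≅ Z^9.

∂_1: C_1 → C_0 maps an edge to its endpoints' difference, ∂[p,q] = q − p. For instance
  ∂DJ = J − D.
The 7×9 boundary matrix has rank 6 and Smith normal form diag(1,1,1,1,1,1).

Now H_k = ker ∂_k / im ∂_{k+1}, so:

  H_0: rank C_0 − rank ∂_1 = 7 − 6 = 1, and the invariant factors of ∂_1 are all 1, so H_0 ≅ Z.
  H_1: rank ker ∂_1 − rank ∂_2 = (9 − 6) − 0 = 3, and there is no ∂_2, so H_1 ≅ Z^3.

Hence the Betti numbers are b_0 = 1, b_1 = 3.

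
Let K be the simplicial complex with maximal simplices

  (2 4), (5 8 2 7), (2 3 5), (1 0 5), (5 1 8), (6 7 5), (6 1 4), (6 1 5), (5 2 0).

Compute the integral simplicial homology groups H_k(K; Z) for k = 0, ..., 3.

K has 9 vertices, 19 edges, 11 triangles, 1 3-simplex.
rank ∂_0 = 0, rank ∂_1 = 8 ⇒ b_0 = 9 − 0 − 8 = 1; all invariant factors of ∂_1 are 1 so no torsion. So H_0 ≅ Z.
rank ∂_1 = 8, rank ∂_2 = 10 ⇒ b_1 = 19 − 8 − 10 = 1; all invariant factors of ∂_2 are 1 so no torsion. So H_1 ≅ Z.
rank ∂_2 = 10, rank ∂_3 = 1 ⇒ b_2 = 11 − 10 − 1 = 0; all invariant factors of ∂_3 are 1 so no torsion. So H_2 ≅ 0.
rank ∂_3 = 1, rank ∂_4 = 0 ⇒ b_3 = 1 − 1 − 0 = 0. So H_3 ≅ 0.

H_0 ≅ Z,  H_1 ≅ Z,  H_2 = 0,  H_3 = 0.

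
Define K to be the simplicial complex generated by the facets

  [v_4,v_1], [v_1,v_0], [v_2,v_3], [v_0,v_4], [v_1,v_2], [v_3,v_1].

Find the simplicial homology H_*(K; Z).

H_0 ≅ Z,  H_1 ≅ Z^2.

Fix the vertex order v_0 < v_1 < v_2 < v_3 < v_4 and write every simplex with vertices in increasing order. Then dim K = 1 and the simplices of K are:

  0-simplices (5): [v_0], [v_1], [v_2], [v_3], [v_4]
  1-simplices (6): [v_0,v_1], [v_0,v_4], [v_1,v_2], [v_1,v_3], [v_1,v_4], [v_2,v_3]

giving chain groups C_0 ≅ Z^5, C_1 ≅ Z^6.

The boundary map ∂_1: C_1 → C_0 sends each edge [p,q] (with p < q) to q − p. For instance
  ∂[v_2,v_3] = [v_3] − [v_2].
The 5×6 boundary matrix has rank 4 and Smith normal form diag(1,1,1,1).

Computing H_k = (kernel of ∂_k) / (image of ∂_{k+1}):

  H_0: rank C_0 − rank ∂_1 = 5 − 4 = 1, and the invariant factors of ∂_1 are all 1, so H_0 ≅ Z.
  H_1: rank ker ∂_1 − rank ∂_2 = (6 − 4) − 0 = 2, and there is no ∂_2, so H_1 ≅ Z^2.

(K is a triangulation of a wedge of 2 circles.)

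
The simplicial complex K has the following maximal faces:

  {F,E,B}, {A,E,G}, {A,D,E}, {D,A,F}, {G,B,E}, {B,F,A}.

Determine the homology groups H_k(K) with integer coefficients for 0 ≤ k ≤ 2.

K has 6 vertices, 12 edges, 6 triangles.
rank ∂_0 = 0, rank ∂_1 = 5 ⇒ b_0 = 6 − 0 − 5 = 1; all invariant factors of ∂_1 are 1 so no torsion. So H_0 = Z.
rank ∂_1 = 5, rank ∂_2 = 6 ⇒ b_1 = 12 − 5 − 6 = 1; all invariant factors of ∂_2 are 1 so no torsion. So H_1 = Z.
rank ∂_2 = 6, rank ∂_3 = 0 ⇒ b_2 = 6 − 6 − 0 = 0. So H_2 = 0.

H_0 ≅ Z,  H_1 ≅ Z,  H_2 = 0.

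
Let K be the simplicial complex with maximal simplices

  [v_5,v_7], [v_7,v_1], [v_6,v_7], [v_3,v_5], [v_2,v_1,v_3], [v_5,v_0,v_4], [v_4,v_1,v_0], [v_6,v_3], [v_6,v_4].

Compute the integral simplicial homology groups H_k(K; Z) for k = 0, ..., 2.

H_0 = Z,  H_1 = Z^4,  H_2 = 0.

Order the vertices as v_0 < v_1 < v_2 < v_3 < v_4 < v_5 < v_6 < v_7. Listing each simplex with vertices in this order, K has dimension 2 with simplices:

  0-simplices (8): [v_0], [v_1], [v_2], [v_3], [v_4], [v_5], [v_6], [v_7]
  1-simplices (14): [v_0,v_1], [v_0,v_4], [v_0,v_5], [v_1,v_2], [v_1,v_3], [v_1,v_4], [v_1,v_7], [v_2,v_3], [v_3,v_5], [v_3,v_6], [v_4,v_5], [v_4,v_6], [v_5,v_7], [v_6,v_7]
  2-simplices (3): [v_0,v_1,v_4], [v_0,v_4,v_5], [v_1,v_2,v_3]

Hence C_0 ≅ Z^8, C_1 ≅ Z^14, C_2 ≅ Z^3.

Boundary ∂_1: C_1 → C_0 sends each edge [p,q] (with p < q) to q − p.
The 8×14 boundary matrix has rank 7 and Smith normal form diag(1,1,1,1,1,1,1).

∂_2: C_2 → C_1 acts by ∂[p,q,r] = [q,r] − [p,r] + [p,q]. For instance
  ∂[v_1,v_2,v_3] = [v_2,v_3] − [v_1,v_3] + [v_1,v_2],
  ∂[v_0,v_4,v_5] = [v_4,v_5] − [v_0,v_5] + [v_0,v_4].
The resulting 14×3 matrix has rank 3, and its Smith normal form has invariant factors (1,1,1).

Reading off H_k = ker ∂_k / im ∂_{k+1}:

  H_0: rank C_0 − rank ∂_1 = 8 − 7 = 1, and the invariant factors of ∂_1 are all 1, so H_0 = Z.
  H_1: rank ker ∂_1 − rank ∂_2 = (14 − 7) − 3 = 4, and the invariant factors of ∂_2 are all 1, so H_1 = Z^4.
  H_2: rank ker ∂_2 − rank ∂_3 = (3 − 3) − 0 = 0, and there is no ∂_3, so H_2 = 0.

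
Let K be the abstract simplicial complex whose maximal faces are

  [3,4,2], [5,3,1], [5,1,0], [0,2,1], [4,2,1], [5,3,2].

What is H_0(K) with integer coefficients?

Order the vertices as 0 < 1 < 2 < 3 < 4 < 5. Listing each simplex with vertices in this order, K has dimension 2 with simplices:

  0-simplices (6): [0], [1], [2], [3], [4], [5]
  1-simplices (12): [0,1], [0,2], [0,5], [1,2], [1,3], [1,4], [1,5], [2,3], [2,4], [2,5], [3,4], [3,5]
  2-simplices (6): [0,1,2], [0,1,5], [1,2,4], [1,3,5], [2,3,4], [2,3,5]

giving chain groups C_0 ≅ Z^6, C_1 ≅ Z^12, C_2 ≅ Z^6.

The boundary map ∂_1: C_1 → C_0 sends each edge [p,q] (with p < q) to q − p.
This gives a 6×12 integer matrix of rank 5; reducing to Smith normal form yields diagonal entries (1,1,1,1,1).

∂_2: C_2 → C_1 acts by ∂[p,q,r] = [q,r] − [p,r] + [p,q]. For instance
  ∂[1,2,4] = [2,4] − [1,4] + [1,2],
  ∂[1,3,5] = [3,5] − [1,5] + [1,3].
The resulting 12×6 matrix has rank 6, and its Smith normal form has invariant factors (1,1,1,1,1,1).

Computing H_k = (kernel of ∂_k) / (image of ∂_{k+1}):

  H_0: rank C_0 − rank ∂_1 = 6 − 5 = 1, and the invariant factors of ∂_1 are all 1, so H_0 ≅ Z.

H_0 = Z.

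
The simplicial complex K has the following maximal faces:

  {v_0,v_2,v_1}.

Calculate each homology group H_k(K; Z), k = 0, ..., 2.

H_0 ≅ Z,  H_1 = 0,  H_2 = 0.

Fix the vertex order v_0 < v_1 < v_2 and write every simplex with vertices in increasing order. Then dim K = 2 and the simplices of K are:

  0-simplices (3): [v_0], [v_1], [v_2]
  1-simplices (3): [v_0,v_1], [v_0,v_2], [v_1,v_2]
  2-simplices (1): [v_0,v_1,v_2]

giving chain groups C_0 ≅ Z^3, C_1 ≅ Z^3, C_2 ≅ Z^1.

Boundary ∂_1: C_1 → C_0 maps an edge to its endpoints' difference, ∂[p,q] = q − p.
This gives a 3×3 integer matrix of rank 2; reducing to Smith normal form yields diagonal entries (1,1).

The boundary map ∂_2: C_2 → C_1 sends each 2-simplex [p,q,r] to [q,r] − [p,r] + [p,q]. For instance
  ∂[v_0,v_1,v_2] = [v_1,v_2] − [v_0,v_2] + [v_0,v_1].
The resulting 3×1 matrix has rank 1, and its Smith normal form has invariant factors (1).

Reading off H_k = ker ∂_k / im ∂_{k+1}:

  H_0: rank C_0 − rank ∂_1 = 3 − 2 = 1, and the invariant factors of ∂_1 are all 1, so H_0 = Z.
  H_1: rank ker ∂_1 − rank ∂_2 = (3 − 2) − 1 = 0, and the invariant factors of ∂_2 are all 1, so H_1 = 0.
  H_2: rank ker ∂_2 − rank ∂_3 = (1 − 1) − 0 = 0, and there is no ∂_3, so H_2 = 0.

As a check, the Euler characteristic is 3 − 3 + 1 = 1, which agrees with 1 − 0 + 0 = 1.
(K is a triangulation of the 2-simplex.)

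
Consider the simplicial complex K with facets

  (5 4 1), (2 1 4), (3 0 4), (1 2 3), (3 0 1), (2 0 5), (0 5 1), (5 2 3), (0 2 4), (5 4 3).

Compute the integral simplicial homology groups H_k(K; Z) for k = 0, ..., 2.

H_0 = Z,  H_1 = Z_2,  H_2 = 0.

Take the total order 0 < 1 < 2 < 3 < 4 < 5 on the vertex set. Then K (dimension 2) consists of the simplices:

  0-simplices (6): [0], [1], [2], [3], [4], [5]
  1-simplices (15): [0,1], [0,2], [0,3], [0,4], [0,5], [1,2], [1,3], [1,4], [1,5], [2,3], [2,4], [2,5], [3,4], [3,5], [4,5]
  2-simplices (10): [0,1,3], [0,1,5], [0,2,4], [0,2,5], [0,3,4], [1,2,3], [1,2,4], [1,4,5], [2,3,5], [3,4,5]

so the chain groups are C_0 ≅ Z^6, C_1 ≅ Z^15, C_2 ≅ Z^10.

The boundary map ∂_1: C_1 → C_0 maps an edge to its endpoints' difference, ∂[p,q] = q − p. For instance
  ∂[0,5] = [5] − [0].
As a 6×15 matrix over Z this has rank 5, with invariant factors (1,1,1,1,1).

Boundary ∂_2: C_2 → C_1 maps a triangle to the signed sum of its edges. For instance
  ∂[1,4,5] = [4,5] − [1,5] + [1,4],
  ∂[2,3,5] = [3,5] − [2,5] + [2,3].
The 15×10 boundary matrix has rank 10 and Smith normal form diag(1,1,1,1,1,1,1,1,1,2).

From H_k ≅ ker(∂_k) / im(∂_{k+1}) we obtain:

  H_0: rank C_0 − rank ∂_1 = 6 − 5 = 1, and the invariant factors of ∂_1 are all 1, so H_0 = Z.
  H_1: rank ker ∂_1 − rank ∂_2 = (15 − 5) − 10 = 0, and ∂_2 has invariant factor 2 > 1, so H_1 = Z_2.
  H_2: rank ker ∂_2 − rank ∂_3 = (10 − 10) − 0 = 0, and there is no ∂_3, so H_2 = 0.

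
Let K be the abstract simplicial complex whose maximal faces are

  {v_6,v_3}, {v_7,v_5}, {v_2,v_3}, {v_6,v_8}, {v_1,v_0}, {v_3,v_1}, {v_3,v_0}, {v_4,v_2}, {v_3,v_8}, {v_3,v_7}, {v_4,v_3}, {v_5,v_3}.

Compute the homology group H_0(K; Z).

H_0 ≅ Z.

We work with the vertex ordering v_0 < v_1 < v_2 < v_3 < v_4 < v_5 < v_6 < v_7 < v_8. The simplices of K, each written with vertices in increasing order, are:

  0-simplices (9): [v_0], [v_1], [v_2], [v_3], [v_4], [v_5], [v_6], [v_7], [v_8]
  1-simplices (12): [v_0,v_1], [v_0,v_3], [v_1,v_3], [v_2,v_3], [v_2,v_4], [v_3,v_4], [v_3,v_5], [v_3,v_6], [v_3,v_7], [v_3,v_8], [v_5,v_7], [v_6,v_8]

giving chain groups C_0 ≅ Z^9, C_1 ≅ Z^12.

Boundary ∂_1: C_1 → C_0 sends each edge [p,q] (with p < q) to q − p. For instance
  ∂[v_3,v_6] = [v_6] − [v_3].
This gives a 9×12 integer matrix of rank 8; reducing to Smith normal form yields diagonal entries (1,1,1,1,1,1,1,1).

Computing H_k = (kernel of ∂_k) / (image of ∂_{k+1}):

  H_0: rank C_0 − rank ∂_1 = 9 − 8 = 1, and the invariant factors of ∂_1 are all 1, so H_0 = Z.

(K is a triangulation of a wedge of 4 circles.)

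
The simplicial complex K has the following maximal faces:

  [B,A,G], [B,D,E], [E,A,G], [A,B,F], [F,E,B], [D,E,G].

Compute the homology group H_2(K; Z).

Order the vertices as A < B < D < E < F < G. Listing each simplex with vertices in this order, K has dimension 2 with simplices:

  0-simplices (6): A, B, D, E, F, G
  1-simplices (12): AB, AE, AF, AG, BD, BE, BF, BG, DE, DG, EF, EG
  2-simplices (6): ABF, ABG, AEG, BDE, BEF, DEG

Hence C_0 ≅ Z^6, C_1 ≅ Z^12, C_2 ≅ Z^6.

The boundary map ∂_1: C_1 → C_0 sends each edge [p,q] (with p < q) to q − p.
The 6×12 boundary matrix has rank 5 and Smith normal form diag(1,1,1,1,1).

Boundary ∂_2: C_2 → C_1 acts by ∂[p,q,r] = [q,r] − [p,r] + [p,q]. For instance
  ∂AEG = EG − AG + AE,
  ∂ABG = BG − AG + AB.
The resulting 12×6 matrix has rank 6, and its Smith normal form has invariant factors (1,1,1,1,1,1).

Computing H_k = (kernel of ∂_k) / (image of ∂_{k+1}):

  H_2: rank ker ∂_2 − rank ∂_3 = (6 − 6) − 0 = 0, and there is no ∂_3, so H_2 = 0.

H_2 = 0.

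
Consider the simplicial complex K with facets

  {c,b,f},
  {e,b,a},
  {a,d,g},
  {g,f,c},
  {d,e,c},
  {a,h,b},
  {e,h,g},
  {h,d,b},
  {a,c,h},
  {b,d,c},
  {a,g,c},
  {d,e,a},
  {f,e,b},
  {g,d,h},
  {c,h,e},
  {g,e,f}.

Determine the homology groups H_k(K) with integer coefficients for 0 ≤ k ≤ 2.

H_0 = Z,  H_1 = Z^2,  H_2 = Z.

Order the vertices as a < b < c < d < e < f < g < h. Listing each simplex with vertices in this order, K has dimension 2 with simplices:

  0-simplices (8): a, b, c, d, e, f, g, h
  1-simplices (24): ab, ac, ad, ae, ag, ah, bc, bd, be, bf, bh, cd, ce, cf, cg, ch, de, dg, dh, ef, eg, eh, fg, gh
  2-simplices (16): abe, abh, acg, ach, ade, adg, bcd, bcf, bdh, bef, cde, ceh, cfg, dgh, efg, egh

so the chain groups are C_0 ≅ Z^8, C_1 ≅ Z^24, C_2 ≅ Z^16.

The boundary map ∂_1: C_1 → C_0 is given by ∂[p,q] = [q] − [p]. For instance
  ∂ag = g − a.
The resulting 8×24 matrix has rank 7, and its Smith normal form has invariant factors (1,1,1,1,1,1,1).

The boundary map ∂_2: C_2 → C_1 maps a triangle to the signed sum of its edges. For instance
  ∂bdh = dh − bh + bd,
  ∂bcf = cf − bf + bc.
This gives a 24×16 integer matrix of rank 15; reducing to Smith normal form yields diagonal entries (1,1,1,1,1,1,1,1,1,1,1,1,1,1,1).

Computing H_k = (kernel of ∂_k) / (image of ∂_{k+1}):

  H_0: rank C_0 − rank ∂_1 = 8 − 7 = 1, and the invariant factors of ∂_1 are all 1, so H_0 ≅ Z.
  H_1: rank ker ∂_1 − rank ∂_2 = (24 − 7) − 15 = 2, and the invariant factors of ∂_2 are all 1, so H_1 ≅ Z^2.
  H_2: rank ker ∂_2 − rank ∂_3 = (16 − 15) − 0 = 1, and there is no ∂_3, so H_2 ≅ Z.

(K is a triangulation of the torus T^2.)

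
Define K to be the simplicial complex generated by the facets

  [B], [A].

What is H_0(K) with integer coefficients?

Take the total order A < B on the vertex set. Then K (dimension 0) consists of the simplices:

  0-simplices (2): A, B

giving chain groups C_0 ≅ Z^2.

Reading off H_k = ker ∂_k / im ∂_{k+1}:

  H_0: rank C_0 − rank ∂_1 = 2 − 0 = 2, and there is no ∂_1, so H_0 ≅ Z^2.

H_0 = Z^2.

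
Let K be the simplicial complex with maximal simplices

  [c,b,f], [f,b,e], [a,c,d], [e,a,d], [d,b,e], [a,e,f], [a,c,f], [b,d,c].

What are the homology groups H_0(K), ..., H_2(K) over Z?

Fix the vertex order a < b < c < d < e < f and write every simplex with vertices in increasing order. Then dim K = 2 and the simplices of K are:

  0-simplices (6): a, b, c, d, e, f
  1-simplices (12): ac, ad, ae, af, bc, bd, be, bf, cd, cf, de, ef
  2-simplices (8): acd, acf, ade, aef, bcd, bcf, bde, bef

so the chain groups are C_0 ≅ Z^6, C_1 ≅ Z^12, C_2 ≅ Z^8.

The boundary map ∂_1: C_1 → C_0 maps an edge to its endpoints' difference, ∂[p,q] = q − p. For instance
  ∂bd = d − b.
As a 6×12 matrix over Z this has rank 5, with invariant factors (1,1,1,1,1).

Boundary ∂_2: C_2 → C_1 sends each 2-simplex [p,q,r] to [q,r] − [p,r] + [p,q]. For instance
  ∂acf = cf − af + ac,
  ∂ade = de − ae + ad.
This gives a 12×8 integer matrix of rank 7; reducing to Smith normal form yields diagonal entries (1,1,1,1,1,1,1).

From H_k ≅ ker(∂_k) / im(∂_{k+1}) we obtain:

  H_0: rank C_0 − rank ∂_1 = 6 − 5 = 1, and the invariant factors of ∂_1 are all 1, so H_0 ≅ Z.
  H_1: rank ker ∂_1 − rank ∂_2 = (12 − 5) − 7 = 0, and the invariant factors of ∂_2 are all 1, so H_1 ≅ 0.
  H_2: rank ker ∂_2 − rank ∂_3 = (8 − 7) − 0 = 1, and there is no ∂_3, so H_2 ≅ Z.

H_0 ≅ Z,  H_1 = 0,  H_2 ≅ Z.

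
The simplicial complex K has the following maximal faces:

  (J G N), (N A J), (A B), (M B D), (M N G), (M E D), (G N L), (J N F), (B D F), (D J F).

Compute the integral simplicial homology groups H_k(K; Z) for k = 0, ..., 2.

K has 10 vertices, 20 edges, 9 triangles.
rank ∂_0 = 0, rank ∂_1 = 9 ⇒ b_0 = 10 − 0 − 9 = 1; all invariant factors of ∂_1 are 1 so no torsion. So H_0 = Z.
rank ∂_1 = 9, rank ∂_2 = 9 ⇒ b_1 = 20 − 9 − 9 = 2; all invariant factors of ∂_2 are 1 so no torsion. So H_1 = Z^2.
rank ∂_2 = 9, rank ∂_3 = 0 ⇒ b_2 = 9 − 9 − 0 = 0. So H_2 = 0.

H_0 = Z,  H_1 = Z^2,  H_2 = 0.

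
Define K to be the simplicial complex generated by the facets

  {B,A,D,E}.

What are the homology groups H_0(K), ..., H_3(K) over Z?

Take the total order A < B < D < E on the vertex set. Then K (dimension 3) consists of the simplices:

  0-simplices (4): A, B, D, E
  1-simplices (6): AB, AD, AE, BD, BE, DE
  2-simplices (4): ABD, ABE, ADE, BDE
  3-simplices (1): ABDE

so the chain groups are C_0 ≅ Z^4, C_1 ≅ Z^6, C_2 ≅ Z^4, C_3 ≅ Z^1.

∂_1: C_1 → C_0 sends each edge [p,q] (with p < q) to q − p.
As a 4×6 matrix over Z this has rank 3, with invariant factors (1,1,1).

Boundary ∂_2: C_2 → C_1 sends each 2-simplex [p,q,r] to [q,r] − [p,r] + [p,q]. For instance
  ∂ADE = DE − AE + AD,
  ∂BDE = DE − BE + BD.
As a 6×4 matrix over Z this has rank 3, with invariant factors (1,1,1).

Boundary ∂_3: C_3 → C_2 sends each 3-simplex σ to the alternating sum Σ_i (−1)^i (σ with its i-th vertex removed). For instance
  ∂ABDE = BDE − ADE + ABE − ABD.
The resulting 4×1 matrix has rank 1, and its Smith normal form has invariant factors (1).

Computing H_k = (kernel of ∂_k) / (image of ∂_{k+1}):

  H_0: rank C_0 − rank ∂_1 = 4 − 3 = 1, and the invariant factors of ∂_1 are all 1, so H_0 = Z.
  H_1: rank ker ∂_1 − rank ∂_2 = (6 − 3) − 3 = 0, and the invariant factors of ∂_2 are all 1, so H_1 = 0.
  H_2: rank ker ∂_2 − rank ∂_3 = (4 − 3) − 1 = 0, and the invariant factors of ∂_3 are all 1, so H_2 = 0.
  H_3: rank ker ∂_3 − rank ∂_4 = (1 − 1) − 0 = 0, and there is no ∂_4, so H_3 = 0.

H_0 = Z,  H_1 = 0,  H_2 = 0,  H_3 = 0.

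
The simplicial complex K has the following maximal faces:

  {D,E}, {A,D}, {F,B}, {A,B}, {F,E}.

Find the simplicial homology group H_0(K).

H_0 = Z.

We work with the vertex ordering A < B < D < E < F. The simplices of K, each written with vertices in increasing order, are:

  0-simplices (5): A, B, D, E, F
  1-simplices (5): AB, AD, BF, DE, EF

Hence C_0 ≅ Z^5, C_1 ≅ Z^5.

∂_1: C_1 → C_0 is given by ∂[p,q] = [q] − [p]. For instance
  ∂DE = E − D.
This gives a 5×5 integer matrix of rank 4; reducing to Smith normal form yields diagonal entries (1,1,1,1).

Now H_k = ker ∂_k / im ∂_{k+1}, so:

  H_0: rank C_0 − rank ∂_1 = 5 − 4 = 1, and the invariant factors of ∂_1 are all 1, so H_0 ≅ Z.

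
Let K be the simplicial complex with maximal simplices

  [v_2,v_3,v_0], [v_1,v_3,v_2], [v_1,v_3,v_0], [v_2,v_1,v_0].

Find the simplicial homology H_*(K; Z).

Order the vertices as v_0 < v_1 < v_2 < v_3. Listing each simplex with vertices in this order, K has dimension 2 with simplices:

  0-simplices (4): [v_0], [v_1], [v_2], [v_3]
  1-simplices (6): [v_0,v_1], [v_0,v_2], [v_0,v_3], [v_1,v_2], [v_1,v_3], [v_2,v_3]
  2-simplices (4): [v_0,v_1,v_2], [v_0,v_1,v_3], [v_0,v_2,v_3], [v_1,v_2,v_3]

giving chain groups C_0 ≅ Z^4, C_1 ≅ Z^6, C_2 ≅ Z^4.

∂_1: C_1 → C_0 sends each edge [p,q] (with p < q) to q − p.
This gives a 4×6 integer matrix of rank 3; reducing to Smith normal form yields diagonal entries (1,1,1).

Boundary ∂_2: C_2 → C_1 acts by ∂[p,q,r] = [q,r] − [p,r] + [p,q]. For instance
  ∂[v_0,v_2,v_3] = [v_2,v_3] − [v_0,v_3] + [v_0,v_2],
  ∂[v_0,v_1,v_2] = [v_1,v_2] − [v_0,v_2] + [v_0,v_1].
As a 6×4 matrix over Z this has rank 3, with invariant factors (1,1,1).

Computing H_k = (kernel of ∂_k) / (image of ∂_{k+1}):

  H_0: rank C_0 − rank ∂_1 = 4 − 3 = 1, and the invariant factors of ∂_1 are all 1, so H_0 = Z.
  H_1: rank ker ∂_1 − rank ∂_2 = (6 − 3) − 3 = 0, and the invariant factors of ∂_2 are all 1, so H_1 = 0.
  H_2: rank ker ∂_2 − rank ∂_3 = (4 − 3) − 0 = 1, and there is no ∂_3, so H_2 = Z.

H_0 = Z,  H_1 = 0,  H_2 = Z.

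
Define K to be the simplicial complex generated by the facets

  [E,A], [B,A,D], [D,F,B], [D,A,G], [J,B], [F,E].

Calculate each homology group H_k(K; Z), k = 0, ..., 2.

H_0 = Z,  H_1 = Z,  H_2 = 0.

Take the total order A < B < D < E < F < G < J on the vertex set. Then K (dimension 2) consists of the simplices:

  0-simplices (7): A, B, D, E, F, G, J
  1-simplices (10): AB, AD, AE, AG, BD, BF, BJ, DF, DG, EF
  2-simplices (3): ABD, ADG, BDF

Hence C_0 ≅ Z^7, C_1 ≅ Z^10, C_2 ≅ Z^3.

The boundary map ∂_1: C_1 → C_0 maps an edge to its endpoints' difference, ∂[p,q] = q − p. For instance
  ∂AD = D − A.
This gives a 7×10 integer matrix of rank 6; reducing to Smith normal form yields diagonal entries (1,1,1,1,1,1).

∂_2: C_2 → C_1 maps a triangle to the signed sum of its edges. For instance
  ∂ABD = BD − AD + AB,
  ∂ADG = DG − AG + AD.
The 10×3 boundary matrix has rank 3 and Smith normal form diag(1,1,1).

From H_k ≅ ker(∂_k) / im(∂_{k+1}) we obtain:

  H_0: rank C_0 − rank ∂_1 = 7 − 6 = 1, and the invariant factors of ∂_1 are all 1, so H_0 = Z.
  H_1: rank ker ∂_1 − rank ∂_2 = (10 − 6) − 3 = 1, and the invariant factors of ∂_2 are all 1, so H_1 = Z.
  H_2: rank ker ∂_2 − rank ∂_3 = (3 − 3) − 0 = 0, and there is no ∂_3, so H_2 = 0.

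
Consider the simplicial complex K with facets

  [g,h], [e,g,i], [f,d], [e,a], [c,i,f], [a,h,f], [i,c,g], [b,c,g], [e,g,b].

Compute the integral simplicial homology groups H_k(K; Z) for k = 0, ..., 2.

H_0 = Z,  H_1 = Z^2,  H_2 = 0.

K has 9 vertices, 16 edges, 6 triangles.
rank ∂_0 = 0, rank ∂_1 = 8 ⇒ b_0 = 9 − 0 − 8 = 1; all invariant factors of ∂_1 are 1 so no torsion. So H_0 ≅ Z.
rank ∂_1 = 8, rank ∂_2 = 6 ⇒ b_1 = 16 − 8 − 6 = 2; all invariant factors of ∂_2 are 1 so no torsion. So H_1 ≅ Z^2.
rank ∂_2 = 6, rank ∂_3 = 0 ⇒ b_2 = 6 − 6 − 0 = 0. So H_2 ≅ 0.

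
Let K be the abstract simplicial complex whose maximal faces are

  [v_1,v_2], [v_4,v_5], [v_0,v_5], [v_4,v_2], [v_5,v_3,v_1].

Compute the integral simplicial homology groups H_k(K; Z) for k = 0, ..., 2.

H_0 ≅ Z,  H_1 ≅ Z,  H_2 = 0.

Take the total order v_0 < v_1 < v_2 < v_3 < v_4 < v_5 on the vertex set. Then K (dimension 2) consists of the simplices:

  0-simplices (6): [v_0], [v_1], [v_2], [v_3], [v_4], [v_5]
  1-simplices (7): [v_0,v_5], [v_1,v_2], [v_1,v_3], [v_1,v_5], [v_2,v_4], [v_3,v_5], [v_4,v_5]
  2-simplices (1): [v_1,v_3,v_5]

so the chain groups are C_0 ≅ Z^6, C_1 ≅ Z^7, C_2 ≅ Z^1.

The boundary map ∂_1: C_1 → C_0 sends each edge [p,q] (with p < q) to q − p.
The resulting 6×7 matrix has rank 5, and its Smith normal form has invariant factors (1,1,1,1,1).

Boundary ∂_2: C_2 → C_1 sends each 2-simplex [p,q,r] to [q,r] − [p,r] + [p,q]. For instance
  ∂[v_1,v_3,v_5] = [v_3,v_5] − [v_1,v_5] + [v_1,v_3].
The resulting 7×1 matrix has rank 1, and its Smith normal form has invariant factors (1).

Reading off H_k = ker ∂_k / im ∂_{k+1}:

  H_0: rank C_0 − rank ∂_1 = 6 − 5 = 1, and the invariant factors of ∂_1 are all 1, so H_0 = Z.
  H_1: rank ker ∂_1 − rank ∂_2 = (7 − 5) − 1 = 1, and the invariant factors of ∂_2 are all 1, so H_1 = Z.
  H_2: rank ker ∂_2 − rank ∂_3 = (1 − 1) − 0 = 0, and there is no ∂_3, so H_2 = 0.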